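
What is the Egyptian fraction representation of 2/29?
1/15 + 1/435

Greedy algorithm:
2/29: ceiling(29/2) = 15, use 1/15
1/435: ceiling(435/1) = 435, use 1/435
Result: 2/29 = 1/15 + 1/435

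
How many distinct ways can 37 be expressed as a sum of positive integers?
21637

p(n) counts ways to write n as a sum of positive integers (order ignored).
Euler's pentagonal recurrence: p(k) = p(k-1) + p(k-2) - p(k-5) - p(k-7) + p(k-12) + p(k-15) - ... (offsets j(3j∓1)/2, signs ++--, p(0)=1, p(<0)=0).
DP table for k = 0..36: p(0)=1, p(1)=1, p(2)=2, p(3)=3, p(4)=5, p(5)=7, p(6)=11, p(7)=15, p(8)=22, p(9)=30, p(10)=42, p(11)=56, p(12)=77, p(13)=101, p(14)=135, p(15)=176, p(16)=231, p(17)=297, p(18)=385, p(19)=490, p(20)=627, p(21)=792, p(22)=1002, p(23)=1255, p(24)=1575, p(25)=1958, p(26)=2436, p(27)=3010, p(28)=3718, p(29)=4565, p(30)=5604, p(31)=6842, p(32)=8349, p(33)=10143, p(34)=12310, p(35)=14883, p(36)=17977.
Final step: p(37) = p(36) + p(35) - p(32) - p(30) + p(25) + p(22) - p(15) - p(11) + p(2)
= 17977 + 14883 - 8349 - 5604 + 1958 + 1002 - 176 - 56 + 2
= 21637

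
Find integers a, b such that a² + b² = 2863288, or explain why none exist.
Not possible

Factorization: 2863288 = 2^3 × 71^3
By Fermat: n is sum of two squares iff every prime p ≡ 3 (mod 4) appears to even power.
Prime(s) ≡ 3 (mod 4) with odd exponent: [(71, 3)]
Therefore 2863288 cannot be expressed as a² + b².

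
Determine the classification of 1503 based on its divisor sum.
deficient

Proper divisors of 1503: sum = 1 + 3 + 9 + 167 + 501 = 681
Since 681 < 1503, 1503 is deficient.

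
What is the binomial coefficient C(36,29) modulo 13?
3

Using Lucas' theorem:
Write n=36 and k=29 in base 13:
n in base 13: [2, 10]
k in base 13: [2, 3]
C(36,29) mod 13 = ∏ C(n_i, k_i) mod 13
Digit binomials (mod 13): C(2,2) = 1; C(10,3) = 120 ≡ 3
Product: 1 × 3 = 3 ≡ 3 (mod 13)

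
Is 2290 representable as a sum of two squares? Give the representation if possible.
9² + 47² (a=9, b=47)

Factorization: 2290 = 2 × 5 × 229
By Fermat: n is sum of two squares iff every prime p ≡ 3 (mod 4) appears to even power.
All primes ≡ 3 (mod 4) appear to even power.
Search a = 0, 1, 2, … for 2290 - a² a perfect square: first hit at a = 9: 2290 - 81 = 2209 = 47².
2290 = 9² + 47² = 81 + 2209 ✓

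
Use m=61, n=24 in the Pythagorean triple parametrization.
(3145, 2928, 4297)

Euclid's formula: a = m² - n², b = 2mn, c = m² + n²
m = 61, n = 24
a = 61² - 24² = 3721 - 576 = 3145
b = 2 × 61 × 24 = 2928
c = 61² + 24² = 3721 + 576 = 4297
Verification: 3145² + 2928² = 9891025 + 8573184 = 18464209 = 4297² ✓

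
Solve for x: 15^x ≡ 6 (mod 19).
16

Baby-step giant-step with step n = ⌈√19⌉ = 5.
Baby steps 15^j mod 19 (j:value) for j=0..4: 0:1, 1:15, 2:16, 3:12, 4:9.
Giant-step multiplier: 15^(-5) ≡ 15^(18-5) = 15^13 ≡ 10 (mod 19).
Giant steps γ_i = 6·10^i mod 19: γ_0=6, γ_1=3, γ_2=11, γ_3=15 (in table at j=1).
x = i·n + j = 3·5 + 1 = 16.
Check: 15^16 ≡ 6 (mod 19).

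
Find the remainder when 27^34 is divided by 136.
49

Repeated squaring. Binary of 34 = 100010.
27^1 ≡ 27 (mod 136); 27^2 ≡ 49 (mod 136); 27^4 ≡ 89 (mod 136); 27^8 ≡ 33 (mod 136); 27^16 ≡ 1 (mod 136); 27^32 ≡ 1 (mod 136)
27^34 = 27^2 × 27^32 ≡ 49 (mod 136)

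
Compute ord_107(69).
53

107 is prime, so ord(69) divides φ(107) = 106.
Divisors of 106: 1, 2, 53, 106.
Repeated squaring: 69^1 ≡ 69, 69^2 ≡ 53, 69^4 ≡ 27, 69^8 ≡ 87, 69^16 ≡ 79, 69^32 ≡ 35, 69^64 ≡ 48 (mod 107).
Test 69^d mod 107 for each divisor d in increasing order:
69^1 ≡ 69
69^2 ≡ 53
69^53 = 69^32·69^16·69^4·69^1 ≡ 1  ← first divisor giving 1
The order is 53.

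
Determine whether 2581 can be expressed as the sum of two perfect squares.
9² + 50² (a=9, b=50)

Factorization: 2581 = 29 × 89
By Fermat: n is sum of two squares iff every prime p ≡ 3 (mod 4) appears to even power.
All primes ≡ 3 (mod 4) appear to even power.
Search a = 0, 1, 2, … for 2581 - a² a perfect square: first hit at a = 9: 2581 - 81 = 2500 = 50².
2581 = 9² + 50² = 81 + 2500 ✓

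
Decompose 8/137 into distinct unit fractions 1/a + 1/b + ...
1/18 + 1/353 + 1/174100 + 1/75776850900

Greedy algorithm:
8/137: ceiling(137/8) = 18, use 1/18
7/2466: ceiling(2466/7) = 353, use 1/353
5/870498: ceiling(870498/5) = 174100, use 1/174100
1/75776850900: ceiling(75776850900/1) = 75776850900, use 1/75776850900
Result: 8/137 = 1/18 + 1/353 + 1/174100 + 1/75776850900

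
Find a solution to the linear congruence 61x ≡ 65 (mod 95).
x ≡ 40 (mod 95)

gcd(61, 95) = 1, which divides 65, so solutions exist.
Find 61^(-1) mod 95 by the extended Euclidean algorithm:
95 = 1 × 61 + 34  ⟹  34 = (1)·95 + (-1)·61
61 = 1 × 34 + 27  ⟹  27 = (-1)·95 + (2)·61
34 = 1 × 27 + 7  ⟹  7 = (2)·95 + (-3)·61
27 = 3 × 7 + 6  ⟹  6 = (-7)·95 + (11)·61
7 = 1 × 6 + 1  ⟹  1 = (9)·95 + (-14)·61
So (-14)·61 ≡ 1 (mod 95), i.e. 61^(-1) ≡ -14 ≡ 81 (mod 95).
x ≡ 81 × 65 = 5265 ≡ 40 (mod 95).
Check: 61 × 40 = 2440 ≡ 65 (mod 95).
Unique solution: x ≡ 40 (mod 95)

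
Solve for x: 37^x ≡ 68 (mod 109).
63

Baby-step giant-step with step n = ⌈√109⌉ = 11.
Baby steps 37^j mod 109 (j:value) for j=0..10: 0:1, 1:37, 2:61, 3:77, 4:15, 5:10, 6:43, 7:65, 8:7, 9:41, 10:100.
Giant-step multiplier: 37^(-11) ≡ 37^(108-11) = 37^97 ≡ 18 (mod 109).
Giant steps γ_i = 68·18^i mod 109: γ_0=68, γ_1=25, γ_2=14, γ_3=34, γ_4=67, γ_5=7 (in table at j=8).
x = i·n + j = 5·11 + 8 = 63.
Check: 37^63 ≡ 68 (mod 109).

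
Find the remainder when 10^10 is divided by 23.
16

Repeated squaring. Binary of 10 = 1010.
10^1 ≡ 10 (mod 23); 10^2 ≡ 8 (mod 23); 10^4 ≡ 18 (mod 23); 10^8 ≡ 2 (mod 23)
10^10 = 10^2 × 10^8 ≡ 16 (mod 23)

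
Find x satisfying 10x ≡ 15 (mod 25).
x ≡ 4 (mod 5)

gcd(10, 25) = 5, which divides 15, so solutions exist.
Divide through by 5: 2x ≡ 3 (mod 5).
Find 2^(-1) mod 5 by the extended Euclidean algorithm:
5 = 2 × 2 + 1  ⟹  1 = (1)·5 + (-2)·2
So (-2)·2 ≡ 1 (mod 5), i.e. 2^(-1) ≡ -2 ≡ 3 (mod 5).
x ≡ 3 × 3 = 9 ≡ 4 (mod 5).
Check: 10 × 4 = 40 ≡ 15 (mod 25).
x ≡ 4 (mod 5), giving 5 solutions mod 25.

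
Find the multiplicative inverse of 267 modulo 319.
92

gcd(267, 319) = 1, so the inverse exists.
Extended Euclidean algorithm on (319, 267):
319 = 1 × 267 + 52  ⟹  52 = (1)·319 + (-1)·267
267 = 5 × 52 + 7  ⟹  7 = (-5)·319 + (6)·267
52 = 7 × 7 + 3  ⟹  3 = (36)·319 + (-43)·267
7 = 2 × 3 + 1  ⟹  1 = (-77)·319 + (92)·267
So (92)·267 ≡ 1 (mod 319), i.e. 267^(-1) ≡ 92 (mod 319).
Check: 267 × 92 = 24564 ≡ 1 (mod 319)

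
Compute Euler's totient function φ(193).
192

193 = 193
φ(n) = n × ∏(1 - 1/p) for each prime p dividing n
φ(193) = 193 × (1 - 1/193) = 192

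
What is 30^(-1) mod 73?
56

gcd(30, 73) = 1, so the inverse exists.
Extended Euclidean algorithm on (73, 30):
73 = 2 × 30 + 13  ⟹  13 = (1)·73 + (-2)·30
30 = 2 × 13 + 4  ⟹  4 = (-2)·73 + (5)·30
13 = 3 × 4 + 1  ⟹  1 = (7)·73 + (-17)·30
So (-17)·30 ≡ 1 (mod 73), i.e. 30^(-1) ≡ -17 ≡ 56 (mod 73).
Check: 30 × 56 = 1680 ≡ 1 (mod 73)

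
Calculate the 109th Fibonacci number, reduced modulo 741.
704

Matrix identity: Q^n = [[F_(n+1), F_n], [F_n, F_(n-1)]] with Q = [[1,1],[1,0]].
n = 109 = 1101101₂. Square-and-multiply, entries mod 741:
Q^1 = [[1,1],[1,0]]
Q^3 = (Q^1)²·Q = [[3,2],[2,1]]
Q^6 = (Q^3)² = [[13,8],[8,5]]
Q^13 = (Q^6)²·Q = [[377,233],[233,144]]
Q^27 = (Q^13)²·Q = [[663,53],[53,610]]
Q^54 = (Q^27)² = [[1,38],[38,704]]
Q^109 = (Q^54)²·Q = [[77,704],[704,114]]
F_109 mod 741 = Q^109[0][1] = 704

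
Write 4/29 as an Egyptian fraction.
1/8 + 1/78 + 1/9048

Greedy algorithm:
4/29: ceiling(29/4) = 8, use 1/8
3/232: ceiling(232/3) = 78, use 1/78
1/9048: ceiling(9048/1) = 9048, use 1/9048
Result: 4/29 = 1/8 + 1/78 + 1/9048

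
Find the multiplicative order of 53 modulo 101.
100

101 is prime, so ord(53) divides φ(101) = 100.
Divisors of 100: 1, 2, 4, 5, 10, 20, 25, 50, 100.
Repeated squaring: 53^1 ≡ 53, 53^2 ≡ 82, 53^4 ≡ 58, 53^8 ≡ 31, 53^16 ≡ 52, 53^32 ≡ 78, 53^64 ≡ 24 (mod 101).
Test 53^d mod 101 for each divisor d in increasing order:
53^1 ≡ 53
53^2 ≡ 82
53^4 ≡ 58
53^5 = 53^4·53^1 ≡ 44
53^10 = 53^8·53^2 ≡ 17
53^20 = 53^16·53^4 ≡ 87
53^25 = 53^16·53^8·53^1 ≡ 91
53^50 = 53^32·53^16·53^2 ≡ 100
53^100 = 53^64·53^32·53^4 ≡ 1  ← first divisor giving 1
The order is 100.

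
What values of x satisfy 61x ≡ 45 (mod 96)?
x ≡ 81 (mod 96)

gcd(61, 96) = 1, which divides 45, so solutions exist.
Find 61^(-1) mod 96 by the extended Euclidean algorithm:
96 = 1 × 61 + 35  ⟹  35 = (1)·96 + (-1)·61
61 = 1 × 35 + 26  ⟹  26 = (-1)·96 + (2)·61
35 = 1 × 26 + 9  ⟹  9 = (2)·96 + (-3)·61
26 = 2 × 9 + 8  ⟹  8 = (-5)·96 + (8)·61
9 = 1 × 8 + 1  ⟹  1 = (7)·96 + (-11)·61
So (-11)·61 ≡ 1 (mod 96), i.e. 61^(-1) ≡ -11 ≡ 85 (mod 96).
x ≡ 85 × 45 = 3825 ≡ 81 (mod 96).
Check: 61 × 81 = 4941 ≡ 45 (mod 96).
Unique solution: x ≡ 81 (mod 96)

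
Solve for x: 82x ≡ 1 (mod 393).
139

gcd(82, 393) = 1, so the inverse exists.
Extended Euclidean algorithm on (393, 82):
393 = 4 × 82 + 65  ⟹  65 = (1)·393 + (-4)·82
82 = 1 × 65 + 17  ⟹  17 = (-1)·393 + (5)·82
65 = 3 × 17 + 14  ⟹  14 = (4)·393 + (-19)·82
17 = 1 × 14 + 3  ⟹  3 = (-5)·393 + (24)·82
14 = 4 × 3 + 2  ⟹  2 = (24)·393 + (-115)·82
3 = 1 × 2 + 1  ⟹  1 = (-29)·393 + (139)·82
So (139)·82 ≡ 1 (mod 393), i.e. 82^(-1) ≡ 139 (mod 393).
Check: 82 × 139 = 11398 ≡ 1 (mod 393)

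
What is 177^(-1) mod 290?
213

gcd(177, 290) = 1, so the inverse exists.
Extended Euclidean algorithm on (290, 177):
290 = 1 × 177 + 113  ⟹  113 = (1)·290 + (-1)·177
177 = 1 × 113 + 64  ⟹  64 = (-1)·290 + (2)·177
113 = 1 × 64 + 49  ⟹  49 = (2)·290 + (-3)·177
64 = 1 × 49 + 15  ⟹  15 = (-3)·290 + (5)·177
49 = 3 × 15 + 4  ⟹  4 = (11)·290 + (-18)·177
15 = 3 × 4 + 3  ⟹  3 = (-36)·290 + (59)·177
4 = 1 × 3 + 1  ⟹  1 = (47)·290 + (-77)·177
So (-77)·177 ≡ 1 (mod 290), i.e. 177^(-1) ≡ -77 ≡ 213 (mod 290).
Check: 177 × 213 = 37701 ≡ 1 (mod 290)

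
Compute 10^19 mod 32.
0

Repeated squaring. Binary of 19 = 10011.
10^1 ≡ 10 (mod 32); 10^2 ≡ 4 (mod 32); 10^4 ≡ 16 (mod 32); 10^8 ≡ 0 (mod 32); 10^16 ≡ 0 (mod 32)
10^19 = 10^1 × 10^2 × 10^16 ≡ 0 (mod 32)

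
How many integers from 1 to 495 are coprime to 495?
240

495 = 3^2 × 5 × 11
φ(n) = n × ∏(1 - 1/p) for each prime p dividing n
φ(495) = 495 × (1 - 1/3) × (1 - 1/5) × (1 - 1/11) = 240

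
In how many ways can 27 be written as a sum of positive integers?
3010

p(n) counts ways to write n as a sum of positive integers (order ignored).
Euler's pentagonal recurrence: p(k) = p(k-1) + p(k-2) - p(k-5) - p(k-7) + p(k-12) + p(k-15) - ... (offsets j(3j∓1)/2, signs ++--, p(0)=1, p(<0)=0).
DP table for k = 0..26: p(0)=1, p(1)=1, p(2)=2, p(3)=3, p(4)=5, p(5)=7, p(6)=11, p(7)=15, p(8)=22, p(9)=30, p(10)=42, p(11)=56, p(12)=77, p(13)=101, p(14)=135, p(15)=176, p(16)=231, p(17)=297, p(18)=385, p(19)=490, p(20)=627, p(21)=792, p(22)=1002, p(23)=1255, p(24)=1575, p(25)=1958, p(26)=2436.
Final step: p(27) = p(26) + p(25) - p(22) - p(20) + p(15) + p(12) - p(5) - p(1)
= 2436 + 1958 - 1002 - 627 + 176 + 77 - 7 - 1
= 3010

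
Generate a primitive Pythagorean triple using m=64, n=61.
(375, 7808, 7817)

Euclid's formula: a = m² - n², b = 2mn, c = m² + n²
m = 64, n = 61
a = 64² - 61² = 4096 - 3721 = 375
b = 2 × 64 × 61 = 7808
c = 64² + 61² = 4096 + 3721 = 7817
Verification: 375² + 7808² = 140625 + 60964864 = 61105489 = 7817² ✓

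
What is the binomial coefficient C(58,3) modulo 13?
7

Using Lucas' theorem:
Write n=58 and k=3 in base 13:
n in base 13: [4, 6]
k in base 13: [0, 3]
C(58,3) mod 13 = ∏ C(n_i, k_i) mod 13
Digit binomials (mod 13): C(4,0) = 1; C(6,3) = 20 ≡ 7
Product: 1 × 7 = 7 ≡ 7 (mod 13)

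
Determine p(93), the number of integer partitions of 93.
82010177

p(n) counts ways to write n as a sum of positive integers (order ignored).
Euler's pentagonal recurrence: p(k) = p(k-1) + p(k-2) - p(k-5) - p(k-7) + p(k-12) + p(k-15) - ... (offsets j(3j∓1)/2, signs ++--, p(0)=1, p(<0)=0).
DP table for k = 0..92: p(0)=1, p(1)=1, p(2)=2, p(3)=3, p(4)=5, p(5)=7, p(6)=11, p(7)=15, p(8)=22, p(9)=30, p(10)=42, p(11)=56, p(12)=77, p(13)=101, p(14)=135, p(15)=176, p(16)=231, p(17)=297, p(18)=385, p(19)=490, p(20)=627, p(21)=792, p(22)=1002, p(23)=1255, p(24)=1575, p(25)=1958, p(26)=2436, p(27)=3010, p(28)=3718, p(29)=4565, p(30)=5604, p(31)=6842, p(32)=8349, p(33)=10143, p(34)=12310, p(35)=14883, p(36)=17977, p(37)=21637, p(38)=26015, p(39)=31185, p(40)=37338, p(41)=44583, p(42)=53174, p(43)=63261, p(44)=75175, p(45)=89134, p(46)=105558, p(47)=124754, p(48)=147273, p(49)=173525, p(50)=204226, p(51)=239943, p(52)=281589, p(53)=329931, p(54)=386155, p(55)=451276, p(56)=526823, p(57)=614154, p(58)=715220, p(59)=831820, p(60)=966467, p(61)=1121505, p(62)=1300156, p(63)=1505499, p(64)=1741630, p(65)=2012558, p(66)=2323520, p(67)=2679689, p(68)=3087735, p(69)=3554345, p(70)=4087968, p(71)=4697205, p(72)=5392783, p(73)=6185689, p(74)=7089500, p(75)=8118264, p(76)=9289091, p(77)=10619863, p(78)=12132164, p(79)=13848650, p(80)=15796476, p(81)=18004327, p(82)=20506255, p(83)=23338469, p(84)=26543660, p(85)=30167357, p(86)=34262962, p(87)=38887673, p(88)=44108109, p(89)=49995925, p(90)=56634173, p(91)=64112359, p(92)=72533807.
Final step: p(93) = p(92) + p(91) - p(88) - p(86) + p(81) + p(78) - p(71) - p(67) + p(58) + p(53) - p(42) - p(36) + p(23) + p(16) - p(1)
= 72533807 + 64112359 - 44108109 - 34262962 + 18004327 + 12132164 - 4697205 - 2679689 + 715220 + 329931 - 53174 - 17977 + 1255 + 231 - 1
= 82010177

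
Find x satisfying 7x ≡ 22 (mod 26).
x ≡ 18 (mod 26)

gcd(7, 26) = 1, which divides 22, so solutions exist.
Find 7^(-1) mod 26 by the extended Euclidean algorithm:
26 = 3 × 7 + 5  ⟹  5 = (1)·26 + (-3)·7
7 = 1 × 5 + 2  ⟹  2 = (-1)·26 + (4)·7
5 = 2 × 2 + 1  ⟹  1 = (3)·26 + (-11)·7
So (-11)·7 ≡ 1 (mod 26), i.e. 7^(-1) ≡ -11 ≡ 15 (mod 26).
x ≡ 15 × 22 = 330 ≡ 18 (mod 26).
Check: 7 × 18 = 126 ≡ 22 (mod 26).
Unique solution: x ≡ 18 (mod 26)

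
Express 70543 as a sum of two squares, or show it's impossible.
Not possible

Factorization: 70543 = 11^3 × 53
By Fermat: n is sum of two squares iff every prime p ≡ 3 (mod 4) appears to even power.
Prime(s) ≡ 3 (mod 4) with odd exponent: [(11, 3)]
Therefore 70543 cannot be expressed as a² + b².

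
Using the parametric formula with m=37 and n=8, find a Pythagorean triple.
(1305, 592, 1433)

Euclid's formula: a = m² - n², b = 2mn, c = m² + n²
m = 37, n = 8
a = 37² - 8² = 1369 - 64 = 1305
b = 2 × 37 × 8 = 592
c = 37² + 8² = 1369 + 64 = 1433
Verification: 1305² + 592² = 1703025 + 350464 = 2053489 = 1433² ✓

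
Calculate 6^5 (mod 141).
21

Repeated squaring. Binary of 5 = 101.
6^1 ≡ 6 (mod 141); 6^2 ≡ 36 (mod 141); 6^4 ≡ 27 (mod 141)
6^5 = 6^1 × 6^4 ≡ 21 (mod 141)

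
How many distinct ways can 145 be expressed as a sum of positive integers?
24908858009

p(n) counts ways to write n as a sum of positive integers (order ignored).
Euler's pentagonal recurrence: p(k) = p(k-1) + p(k-2) - p(k-5) - p(k-7) + p(k-12) + p(k-15) - ... (offsets j(3j∓1)/2, signs ++--, p(0)=1, p(<0)=0).
DP table for k = 0..144: p(0)=1, p(1)=1, p(2)=2, p(3)=3, p(4)=5, p(5)=7, p(6)=11, p(7)=15, p(8)=22, p(9)=30, p(10)=42, p(11)=56, p(12)=77, p(13)=101, p(14)=135, p(15)=176, p(16)=231, p(17)=297, p(18)=385, p(19)=490, p(20)=627, p(21)=792, p(22)=1002, p(23)=1255, p(24)=1575, p(25)=1958, p(26)=2436, p(27)=3010, p(28)=3718, p(29)=4565, p(30)=5604, p(31)=6842, p(32)=8349, p(33)=10143, p(34)=12310, p(35)=14883, p(36)=17977, p(37)=21637, p(38)=26015, p(39)=31185, p(40)=37338, p(41)=44583, p(42)=53174, p(43)=63261, p(44)=75175, p(45)=89134, p(46)=105558, p(47)=124754, p(48)=147273, p(49)=173525, p(50)=204226, p(51)=239943, p(52)=281589, p(53)=329931, p(54)=386155, p(55)=451276, p(56)=526823, p(57)=614154, p(58)=715220, p(59)=831820, p(60)=966467, p(61)=1121505, p(62)=1300156, p(63)=1505499, p(64)=1741630, p(65)=2012558, p(66)=2323520, p(67)=2679689, p(68)=3087735, p(69)=3554345, p(70)=4087968, p(71)=4697205, p(72)=5392783, p(73)=6185689, p(74)=7089500, p(75)=8118264, p(76)=9289091, p(77)=10619863, p(78)=12132164, p(79)=13848650, p(80)=15796476, p(81)=18004327, p(82)=20506255, p(83)=23338469, p(84)=26543660, p(85)=30167357, p(86)=34262962, p(87)=38887673, p(88)=44108109, p(89)=49995925, p(90)=56634173, p(91)=64112359, p(92)=72533807, p(93)=82010177, p(94)=92669720, p(95)=104651419, p(96)=118114304, p(97)=133230930, p(98)=150198136, p(99)=169229875, p(100)=190569292, p(101)=214481126, p(102)=241265379, p(103)=271248950, p(104)=304801365, p(105)=342325709, p(106)=384276336, p(107)=431149389, p(108)=483502844, p(109)=541946240, p(110)=607163746, p(111)=679903203, p(112)=761002156, p(113)=851376628, p(114)=952050665, p(115)=1064144451, p(116)=1188908248, p(117)=1327710076, p(118)=1482074143, p(119)=1653668665, p(120)=1844349560, p(121)=2056148051, p(122)=2291320912, p(123)=2552338241, p(124)=2841940500, p(125)=3163127352, p(126)=3519222692, p(127)=3913864295, p(128)=4351078600, p(129)=4835271870, p(130)=5371315400, p(131)=5964539504, p(132)=6620830889, p(133)=7346629512, p(134)=8149040695, p(135)=9035836076, p(136)=10015581680, p(137)=11097645016, p(138)=12292341831, p(139)=13610949895, p(140)=15065878135, p(141)=16670689208, p(142)=18440293320, p(143)=20390982757, p(144)=22540654445.
Final step: p(145) = p(144) + p(143) - p(140) - p(138) + p(133) + p(130) - p(123) - p(119) + p(110) + p(105) - p(94) - p(88) + p(75) + p(68) - p(53) - p(45) + p(28) + p(19) - p(0)
= 22540654445 + 20390982757 - 15065878135 - 12292341831 + 7346629512 + 5371315400 - 2552338241 - 1653668665 + 607163746 + 342325709 - 92669720 - 44108109 + 8118264 + 3087735 - 329931 - 89134 + 3718 + 490 - 1
= 24908858009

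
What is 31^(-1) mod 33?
16

gcd(31, 33) = 1, so the inverse exists.
Extended Euclidean algorithm on (33, 31):
33 = 1 × 31 + 2  ⟹  2 = (1)·33 + (-1)·31
31 = 15 × 2 + 1  ⟹  1 = (-15)·33 + (16)·31
So (16)·31 ≡ 1 (mod 33), i.e. 31^(-1) ≡ 16 (mod 33).
Check: 31 × 16 = 496 ≡ 1 (mod 33)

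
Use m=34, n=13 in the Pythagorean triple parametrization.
(987, 884, 1325)

Euclid's formula: a = m² - n², b = 2mn, c = m² + n²
m = 34, n = 13
a = 34² - 13² = 1156 - 169 = 987
b = 2 × 34 × 13 = 884
c = 34² + 13² = 1156 + 169 = 1325
Verification: 987² + 884² = 974169 + 781456 = 1755625 = 1325² ✓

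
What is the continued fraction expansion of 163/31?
[5; 3, 1, 7]

Euclidean algorithm steps:
163 = 5 × 31 + 8
31 = 3 × 8 + 7
8 = 1 × 7 + 1
7 = 7 × 1 + 0
Continued fraction: [5; 3, 1, 7]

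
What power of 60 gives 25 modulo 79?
38

Baby-step giant-step with step n = ⌈√79⌉ = 9.
Baby steps 60^j mod 79 (j:value) for j=0..8: 0:1, 1:60, 2:45, 3:14, 4:50, 5:77, 6:38, 7:68, 8:51.
Giant-step multiplier: 60^(-9) ≡ 60^(78-9) = 60^69 ≡ 15 (mod 79).
Giant steps γ_i = 25·15^i mod 79: γ_0=25, γ_1=59, γ_2=16, γ_3=3, γ_4=45 (in table at j=2).
x = i·n + j = 4·9 + 2 = 38.
Check: 60^38 ≡ 25 (mod 79).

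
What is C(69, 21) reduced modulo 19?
8

Using Lucas' theorem:
Write n=69 and k=21 in base 19:
n in base 19: [3, 12]
k in base 19: [1, 2]
C(69,21) mod 19 = ∏ C(n_i, k_i) mod 19
Digit binomials (mod 19): C(3,1) = 3; C(12,2) = 66 ≡ 9
Product: 3 × 9 = 27 ≡ 8 (mod 19)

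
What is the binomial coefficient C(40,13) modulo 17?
0

Using Lucas' theorem:
Write n=40 and k=13 in base 17:
n in base 17: [2, 6]
k in base 17: [0, 13]
C(40,13) mod 17 = ∏ C(n_i, k_i) mod 17
Digit binomials (mod 17): C(2,0) = 1; C(6,13) = 0 (k_i > n_i)
Product: 1 × 0 = 0 ≡ 0 (mod 17)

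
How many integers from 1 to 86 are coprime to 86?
42

86 = 2 × 43
φ(n) = n × ∏(1 - 1/p) for each prime p dividing n
φ(86) = 86 × (1 - 1/2) × (1 - 1/43) = 42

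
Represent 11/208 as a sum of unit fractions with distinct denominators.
1/19 + 1/3952

Greedy algorithm:
11/208: ceiling(208/11) = 19, use 1/19
1/3952: ceiling(3952/1) = 3952, use 1/3952
Result: 11/208 = 1/19 + 1/3952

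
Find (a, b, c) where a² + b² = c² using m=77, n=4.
(5913, 616, 5945)

Euclid's formula: a = m² - n², b = 2mn, c = m² + n²
m = 77, n = 4
a = 77² - 4² = 5929 - 16 = 5913
b = 2 × 77 × 4 = 616
c = 77² + 4² = 5929 + 16 = 5945
Verification: 5913² + 616² = 34963569 + 379456 = 35343025 = 5945² ✓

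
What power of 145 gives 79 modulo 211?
132

Baby-step giant-step with step n = ⌈√211⌉ = 15.
Baby steps 145^j mod 211 (j:value) for j=0..14: 0:1, 1:145, 2:136, 3:97, 4:139, 5:110, 6:125, 7:190, 8:120, 9:98, 10:73, 11:35, 12:11, 13:118, 14:19.
Giant-step multiplier: 145^(-15) ≡ 145^(210-15) = 145^195 ≡ 88 (mod 211).
Giant steps γ_i = 79·88^i mod 211: γ_0=79, γ_1=200, γ_2=87, γ_3=60, γ_4=5, γ_5=18, γ_6=107, γ_7=132, γ_8=11 (in table at j=12).
x = i·n + j = 8·15 + 12 = 132.
Check: 145^132 ≡ 79 (mod 211).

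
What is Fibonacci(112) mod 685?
559

Matrix identity: Q^n = [[F_(n+1), F_n], [F_n, F_(n-1)]] with Q = [[1,1],[1,0]].
n = 112 = 1110000₂. Square-and-multiply, entries mod 685:
Q^1 = [[1,1],[1,0]]
Q^3 = (Q^1)²·Q = [[3,2],[2,1]]
Q^7 = (Q^3)²·Q = [[21,13],[13,8]]
Q^14 = (Q^7)² = [[610,377],[377,233]]
Q^28 = (Q^14)² = [[479,656],[656,508]]
Q^56 = (Q^28)² = [[122,147],[147,660]]
Q^112 = (Q^56)² = [[188,559],[559,314]]
F_112 mod 685 = Q^112[0][1] = 559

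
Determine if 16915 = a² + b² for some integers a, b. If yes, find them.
Not possible

Factorization: 16915 = 5 × 17 × 199
By Fermat: n is sum of two squares iff every prime p ≡ 3 (mod 4) appears to even power.
Prime(s) ≡ 3 (mod 4) with odd exponent: [(199, 1)]
Therefore 16915 cannot be expressed as a² + b².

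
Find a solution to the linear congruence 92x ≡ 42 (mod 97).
x ≡ 11 (mod 97)

gcd(92, 97) = 1, which divides 42, so solutions exist.
Find 92^(-1) mod 97 by the extended Euclidean algorithm:
97 = 1 × 92 + 5  ⟹  5 = (1)·97 + (-1)·92
92 = 18 × 5 + 2  ⟹  2 = (-18)·97 + (19)·92
5 = 2 × 2 + 1  ⟹  1 = (37)·97 + (-39)·92
So (-39)·92 ≡ 1 (mod 97), i.e. 92^(-1) ≡ -39 ≡ 58 (mod 97).
x ≡ 58 × 42 = 2436 ≡ 11 (mod 97).
Check: 92 × 11 = 1012 ≡ 42 (mod 97).
Unique solution: x ≡ 11 (mod 97)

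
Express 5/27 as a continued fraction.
[0; 5, 2, 2]

Euclidean algorithm steps:
5 = 0 × 27 + 5
27 = 5 × 5 + 2
5 = 2 × 2 + 1
2 = 2 × 1 + 0
Continued fraction: [0; 5, 2, 2]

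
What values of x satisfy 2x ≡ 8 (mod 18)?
x ≡ 4 (mod 9)

gcd(2, 18) = 2, which divides 8, so solutions exist.
Divide through by 2: x ≡ 4 (mod 9).
The coefficient of x is now 1, so x ≡ 4 (mod 9).
Check: 2 × 4 = 8 ≡ 8 (mod 18).
x ≡ 4 (mod 9), giving 2 solutions mod 18.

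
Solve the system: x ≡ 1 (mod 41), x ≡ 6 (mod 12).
42

Using Chinese Remainder Theorem:
M = 41 × 12 = 492
M1 = 12, M2 = 41
y1 = 12^(-1) mod 41 = 24
y2 = 41^(-1) mod 12 = 5
x = (1×12×24 + 6×41×5) mod 492 = 42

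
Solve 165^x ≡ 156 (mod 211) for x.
147

Baby-step giant-step with step n = ⌈√211⌉ = 15.
Baby steps 165^j mod 211 (j:value) for j=0..14: 0:1, 1:165, 2:6, 3:146, 4:36, 5:32, 6:5, 7:192, 8:30, 9:97, 10:180, 11:160, 12:25, 13:116, 14:150.
Giant-step multiplier: 165^(-15) ≡ 165^(210-15) = 165^195 ≡ 67 (mod 211).
Giant steps γ_i = 156·67^i mod 211: γ_0=156, γ_1=113, γ_2=186, γ_3=13, γ_4=27, γ_5=121, γ_6=89, γ_7=55, γ_8=98, γ_9=25 (in table at j=12).
x = i·n + j = 9·15 + 12 = 147.
Check: 165^147 ≡ 156 (mod 211).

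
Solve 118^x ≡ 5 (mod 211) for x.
54

Baby-step giant-step with step n = ⌈√211⌉ = 15.
Baby steps 118^j mod 211 (j:value) for j=0..14: 0:1, 1:118, 2:209, 3:186, 4:4, 5:50, 6:203, 7:111, 8:16, 9:200, 10:179, 11:22, 12:64, 13:167, 14:83.
Giant-step multiplier: 118^(-15) ≡ 118^(210-15) = 118^195 ≡ 12 (mod 211).
Giant steps γ_i = 5·12^i mod 211: γ_0=5, γ_1=60, γ_2=87, γ_3=200 (in table at j=9).
x = i·n + j = 3·15 + 9 = 54.
Check: 118^54 ≡ 5 (mod 211).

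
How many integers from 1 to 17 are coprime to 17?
16

17 = 17
φ(n) = n × ∏(1 - 1/p) for each prime p dividing n
φ(17) = 17 × (1 - 1/17) = 16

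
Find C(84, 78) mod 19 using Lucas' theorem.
9

Using Lucas' theorem:
Write n=84 and k=78 in base 19:
n in base 19: [4, 8]
k in base 19: [4, 2]
C(84,78) mod 19 = ∏ C(n_i, k_i) mod 19
Digit binomials (mod 19): C(4,4) = 1; C(8,2) = 28 ≡ 9
Product: 1 × 9 = 9 ≡ 9 (mod 19)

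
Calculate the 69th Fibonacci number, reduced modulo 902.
540

Matrix identity: Q^n = [[F_(n+1), F_n], [F_n, F_(n-1)]] with Q = [[1,1],[1,0]].
n = 69 = 1000101₂. Square-and-multiply, entries mod 902:
Q^1 = [[1,1],[1,0]]
Q^2 = (Q^1)² = [[2,1],[1,1]]
Q^4 = (Q^2)² = [[5,3],[3,2]]
Q^8 = (Q^4)² = [[34,21],[21,13]]
Q^17 = (Q^8)²·Q = [[780,695],[695,85]]
Q^34 = (Q^17)² = [[5,443],[443,464]]
Q^69 = (Q^34)²·Q = [[847,540],[540,307]]
F_69 mod 902 = Q^69[0][1] = 540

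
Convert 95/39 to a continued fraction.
[2; 2, 3, 2, 2]

Euclidean algorithm steps:
95 = 2 × 39 + 17
39 = 2 × 17 + 5
17 = 3 × 5 + 2
5 = 2 × 2 + 1
2 = 2 × 1 + 0
Continued fraction: [2; 2, 3, 2, 2]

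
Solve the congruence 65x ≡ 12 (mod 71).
x ≡ 69 (mod 71)

gcd(65, 71) = 1, which divides 12, so solutions exist.
Find 65^(-1) mod 71 by the extended Euclidean algorithm:
71 = 1 × 65 + 6  ⟹  6 = (1)·71 + (-1)·65
65 = 10 × 6 + 5  ⟹  5 = (-10)·71 + (11)·65
6 = 1 × 5 + 1  ⟹  1 = (11)·71 + (-12)·65
So (-12)·65 ≡ 1 (mod 71), i.e. 65^(-1) ≡ -12 ≡ 59 (mod 71).
x ≡ 59 × 12 = 708 ≡ 69 (mod 71).
Check: 65 × 69 = 4485 ≡ 12 (mod 71).
Unique solution: x ≡ 69 (mod 71)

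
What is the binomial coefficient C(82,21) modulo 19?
3

Using Lucas' theorem:
Write n=82 and k=21 in base 19:
n in base 19: [4, 6]
k in base 19: [1, 2]
C(82,21) mod 19 = ∏ C(n_i, k_i) mod 19
Digit binomials (mod 19): C(4,1) = 4; C(6,2) = 15
Product: 4 × 15 = 60 ≡ 3 (mod 19)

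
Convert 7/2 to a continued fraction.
[3; 2]

Euclidean algorithm steps:
7 = 3 × 2 + 1
2 = 2 × 1 + 0
Continued fraction: [3; 2]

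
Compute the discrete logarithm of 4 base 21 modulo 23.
2

Baby-step giant-step with step n = ⌈√23⌉ = 5.
Baby steps 21^j mod 23 (j:value) for j=0..4: 0:1, 1:21, 2:4, 3:15, 4:16.
h = 4 is already in the table at j=2, so x = 2.
Check: 21^2 ≡ 4 (mod 23).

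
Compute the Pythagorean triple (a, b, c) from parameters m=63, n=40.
(2369, 5040, 5569)

Euclid's formula: a = m² - n², b = 2mn, c = m² + n²
m = 63, n = 40
a = 63² - 40² = 3969 - 1600 = 2369
b = 2 × 63 × 40 = 5040
c = 63² + 40² = 3969 + 1600 = 5569
Verification: 2369² + 5040² = 5612161 + 25401600 = 31013761 = 5569² ✓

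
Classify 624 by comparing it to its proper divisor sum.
abundant

Proper divisors of 624: sum = 1 + 2 + 3 + 4 + 6 + 8 + 12 + 13 + ... + 104 + 156 + 208 + 312 (19 divisors) = 1112
Since 1112 > 624, 624 is abundant.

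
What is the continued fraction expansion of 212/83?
[2; 1, 1, 4, 9]

Euclidean algorithm steps:
212 = 2 × 83 + 46
83 = 1 × 46 + 37
46 = 1 × 37 + 9
37 = 4 × 9 + 1
9 = 9 × 1 + 0
Continued fraction: [2; 1, 1, 4, 9]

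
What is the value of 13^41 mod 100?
13

Repeated squaring. Binary of 41 = 101001.
13^1 ≡ 13 (mod 100); 13^2 ≡ 69 (mod 100); 13^4 ≡ 61 (mod 100); 13^8 ≡ 21 (mod 100); 13^16 ≡ 41 (mod 100); 13^32 ≡ 81 (mod 100)
13^41 = 13^1 × 13^8 × 13^32 ≡ 13 (mod 100)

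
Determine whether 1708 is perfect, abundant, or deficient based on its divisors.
abundant

Proper divisors of 1708: sum = 1 + 2 + 4 + 7 + 14 + 28 + 61 + 122 + 244 + 427 + 854 = 1764
Since 1764 > 1708, 1708 is abundant.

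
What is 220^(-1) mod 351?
142

gcd(220, 351) = 1, so the inverse exists.
Extended Euclidean algorithm on (351, 220):
351 = 1 × 220 + 131  ⟹  131 = (1)·351 + (-1)·220
220 = 1 × 131 + 89  ⟹  89 = (-1)·351 + (2)·220
131 = 1 × 89 + 42  ⟹  42 = (2)·351 + (-3)·220
89 = 2 × 42 + 5  ⟹  5 = (-5)·351 + (8)·220
42 = 8 × 5 + 2  ⟹  2 = (42)·351 + (-67)·220
5 = 2 × 2 + 1  ⟹  1 = (-89)·351 + (142)·220
So (142)·220 ≡ 1 (mod 351), i.e. 220^(-1) ≡ 142 (mod 351).
Check: 220 × 142 = 31240 ≡ 1 (mod 351)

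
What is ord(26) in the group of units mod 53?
52

53 is prime, so ord(26) divides φ(53) = 52.
Divisors of 52: 1, 2, 4, 13, 26, 52.
Repeated squaring: 26^1 ≡ 26, 26^2 ≡ 40, 26^4 ≡ 10, 26^8 ≡ 47, 26^16 ≡ 36, 26^32 ≡ 24 (mod 53).
Test 26^d mod 53 for each divisor d in increasing order:
26^1 ≡ 26
26^2 ≡ 40
26^4 ≡ 10
26^13 = 26^8·26^4·26^1 ≡ 30
26^26 = 26^16·26^8·26^2 ≡ 52
26^52 = 26^32·26^16·26^4 ≡ 1  ← first divisor giving 1
The order is 52.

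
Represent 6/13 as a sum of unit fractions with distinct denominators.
1/3 + 1/8 + 1/312

Greedy algorithm:
6/13: ceiling(13/6) = 3, use 1/3
5/39: ceiling(39/5) = 8, use 1/8
1/312: ceiling(312/1) = 312, use 1/312
Result: 6/13 = 1/3 + 1/8 + 1/312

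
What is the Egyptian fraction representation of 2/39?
1/20 + 1/780

Greedy algorithm:
2/39: ceiling(39/2) = 20, use 1/20
1/780: ceiling(780/1) = 780, use 1/780
Result: 2/39 = 1/20 + 1/780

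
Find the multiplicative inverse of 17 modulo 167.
59

gcd(17, 167) = 1, so the inverse exists.
Extended Euclidean algorithm on (167, 17):
167 = 9 × 17 + 14  ⟹  14 = (1)·167 + (-9)·17
17 = 1 × 14 + 3  ⟹  3 = (-1)·167 + (10)·17
14 = 4 × 3 + 2  ⟹  2 = (5)·167 + (-49)·17
3 = 1 × 2 + 1  ⟹  1 = (-6)·167 + (59)·17
So (59)·17 ≡ 1 (mod 167), i.e. 17^(-1) ≡ 59 (mod 167).
Check: 17 × 59 = 1003 ≡ 1 (mod 167)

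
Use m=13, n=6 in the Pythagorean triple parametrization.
(133, 156, 205)

Euclid's formula: a = m² - n², b = 2mn, c = m² + n²
m = 13, n = 6
a = 13² - 6² = 169 - 36 = 133
b = 2 × 13 × 6 = 156
c = 13² + 6² = 169 + 36 = 205
Verification: 133² + 156² = 17689 + 24336 = 42025 = 205² ✓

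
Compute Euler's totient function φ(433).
432

433 = 433
φ(n) = n × ∏(1 - 1/p) for each prime p dividing n
φ(433) = 433 × (1 - 1/433) = 432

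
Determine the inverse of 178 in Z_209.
182

gcd(178, 209) = 1, so the inverse exists.
Extended Euclidean algorithm on (209, 178):
209 = 1 × 178 + 31  ⟹  31 = (1)·209 + (-1)·178
178 = 5 × 31 + 23  ⟹  23 = (-5)·209 + (6)·178
31 = 1 × 23 + 8  ⟹  8 = (6)·209 + (-7)·178
23 = 2 × 8 + 7  ⟹  7 = (-17)·209 + (20)·178
8 = 1 × 7 + 1  ⟹  1 = (23)·209 + (-27)·178
So (-27)·178 ≡ 1 (mod 209), i.e. 178^(-1) ≡ -27 ≡ 182 (mod 209).
Check: 178 × 182 = 32396 ≡ 1 (mod 209)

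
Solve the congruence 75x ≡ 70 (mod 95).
x ≡ 6 (mod 19)

gcd(75, 95) = 5, which divides 70, so solutions exist.
Divide through by 5: 15x ≡ 14 (mod 19).
Find 15^(-1) mod 19 by the extended Euclidean algorithm:
19 = 1 × 15 + 4  ⟹  4 = (1)·19 + (-1)·15
15 = 3 × 4 + 3  ⟹  3 = (-3)·19 + (4)·15
4 = 1 × 3 + 1  ⟹  1 = (4)·19 + (-5)·15
So (-5)·15 ≡ 1 (mod 19), i.e. 15^(-1) ≡ -5 ≡ 14 (mod 19).
x ≡ 14 × 14 = 196 ≡ 6 (mod 19).
Check: 75 × 6 = 450 ≡ 70 (mod 95).
x ≡ 6 (mod 19), giving 5 solutions mod 95.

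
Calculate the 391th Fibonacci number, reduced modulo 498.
205

Matrix identity: Q^n = [[F_(n+1), F_n], [F_n, F_(n-1)]] with Q = [[1,1],[1,0]].
n = 391 = 110000111₂. Square-and-multiply, entries mod 498:
Q^1 = [[1,1],[1,0]]
Q^3 = (Q^1)²·Q = [[3,2],[2,1]]
Q^6 = (Q^3)² = [[13,8],[8,5]]
Q^12 = (Q^6)² = [[233,144],[144,89]]
Q^24 = (Q^12)² = [[325,54],[54,271]]
Q^48 = (Q^24)² = [[475,312],[312,163]]
Q^97 = (Q^48)²·Q = [[121,265],[265,354]]
Q^195 = (Q^97)²·Q = [[87,206],[206,379]]
Q^391 = (Q^195)²·Q = [[87,205],[205,380]]
F_391 mod 498 = Q^391[0][1] = 205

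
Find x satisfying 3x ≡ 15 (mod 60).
x ≡ 5 (mod 20)

gcd(3, 60) = 3, which divides 15, so solutions exist.
Divide through by 3: x ≡ 5 (mod 20).
The coefficient of x is now 1, so x ≡ 5 (mod 20).
Check: 3 × 5 = 15 ≡ 15 (mod 60).
x ≡ 5 (mod 20), giving 3 solutions mod 60.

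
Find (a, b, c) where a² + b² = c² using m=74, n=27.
(4747, 3996, 6205)

Euclid's formula: a = m² - n², b = 2mn, c = m² + n²
m = 74, n = 27
a = 74² - 27² = 5476 - 729 = 4747
b = 2 × 74 × 27 = 3996
c = 74² + 27² = 5476 + 729 = 6205
Verification: 4747² + 3996² = 22534009 + 15968016 = 38502025 = 6205² ✓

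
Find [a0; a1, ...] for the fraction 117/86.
[1; 2, 1, 3, 2, 3]

Euclidean algorithm steps:
117 = 1 × 86 + 31
86 = 2 × 31 + 24
31 = 1 × 24 + 7
24 = 3 × 7 + 3
7 = 2 × 3 + 1
3 = 3 × 1 + 0
Continued fraction: [1; 2, 1, 3, 2, 3]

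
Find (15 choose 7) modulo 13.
0

Using Lucas' theorem:
Write n=15 and k=7 in base 13:
n in base 13: [1, 2]
k in base 13: [0, 7]
C(15,7) mod 13 = ∏ C(n_i, k_i) mod 13
Digit binomials (mod 13): C(1,0) = 1; C(2,7) = 0 (k_i > n_i)
Product: 1 × 0 = 0 ≡ 0 (mod 13)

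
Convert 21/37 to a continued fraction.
[0; 1, 1, 3, 5]

Euclidean algorithm steps:
21 = 0 × 37 + 21
37 = 1 × 21 + 16
21 = 1 × 16 + 5
16 = 3 × 5 + 1
5 = 5 × 1 + 0
Continued fraction: [0; 1, 1, 3, 5]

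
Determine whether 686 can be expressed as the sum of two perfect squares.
Not possible

Factorization: 686 = 2 × 7^3
By Fermat: n is sum of two squares iff every prime p ≡ 3 (mod 4) appears to even power.
Prime(s) ≡ 3 (mod 4) with odd exponent: [(7, 3)]
Therefore 686 cannot be expressed as a² + b².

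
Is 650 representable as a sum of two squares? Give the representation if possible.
5² + 25² (a=5, b=25)

Factorization: 650 = 2 × 5^2 × 13
By Fermat: n is sum of two squares iff every prime p ≡ 3 (mod 4) appears to even power.
All primes ≡ 3 (mod 4) appear to even power.
Search a = 0, 1, 2, … for 650 - a² a perfect square: first hit at a = 5: 650 - 25 = 625 = 25².
650 = 5² + 25² = 25 + 625 ✓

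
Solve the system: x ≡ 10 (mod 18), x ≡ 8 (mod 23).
100

Using Chinese Remainder Theorem:
M = 18 × 23 = 414
M1 = 23, M2 = 18
y1 = 23^(-1) mod 18 = 11
y2 = 18^(-1) mod 23 = 9
x = (10×23×11 + 8×18×9) mod 414 = 100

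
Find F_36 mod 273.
255

Matrix identity: Q^n = [[F_(n+1), F_n], [F_n, F_(n-1)]] with Q = [[1,1],[1,0]].
n = 36 = 100100₂. Square-and-multiply, entries mod 273:
Q^1 = [[1,1],[1,0]]
Q^2 = (Q^1)² = [[2,1],[1,1]]
Q^4 = (Q^2)² = [[5,3],[3,2]]
Q^9 = (Q^4)²·Q = [[55,34],[34,21]]
Q^18 = (Q^9)² = [[86,127],[127,232]]
Q^36 = (Q^18)² = [[47,255],[255,65]]
F_36 mod 273 = Q^36[0][1] = 255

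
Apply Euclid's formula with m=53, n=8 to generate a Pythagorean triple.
(2745, 848, 2873)

Euclid's formula: a = m² - n², b = 2mn, c = m² + n²
m = 53, n = 8
a = 53² - 8² = 2809 - 64 = 2745
b = 2 × 53 × 8 = 848
c = 53² + 8² = 2809 + 64 = 2873
Verification: 2745² + 848² = 7535025 + 719104 = 8254129 = 2873² ✓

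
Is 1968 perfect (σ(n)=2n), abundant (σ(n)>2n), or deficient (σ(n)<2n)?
abundant

Proper divisors of 1968: sum = 1 + 2 + 3 + 4 + 6 + 8 + 12 + 16 + ... + 328 + 492 + 656 + 984 (19 divisors) = 3240
Since 3240 > 1968, 1968 is abundant.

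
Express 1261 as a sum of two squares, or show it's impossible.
6² + 35² (a=6, b=35)

Factorization: 1261 = 13 × 97
By Fermat: n is sum of two squares iff every prime p ≡ 3 (mod 4) appears to even power.
All primes ≡ 3 (mod 4) appear to even power.
Search a = 0, 1, 2, … for 1261 - a² a perfect square: first hit at a = 6: 1261 - 36 = 1225 = 35².
1261 = 6² + 35² = 36 + 1225 ✓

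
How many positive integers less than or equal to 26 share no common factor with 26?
12

26 = 2 × 13
φ(n) = n × ∏(1 - 1/p) for each prime p dividing n
φ(26) = 26 × (1 - 1/2) × (1 - 1/13) = 12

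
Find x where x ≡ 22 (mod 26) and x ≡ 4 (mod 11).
48

Using Chinese Remainder Theorem:
M = 26 × 11 = 286
M1 = 11, M2 = 26
y1 = 11^(-1) mod 26 = 19
y2 = 26^(-1) mod 11 = 3
x = (22×11×19 + 4×26×3) mod 286 = 48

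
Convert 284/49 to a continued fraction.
[5; 1, 3, 1, 9]

Euclidean algorithm steps:
284 = 5 × 49 + 39
49 = 1 × 39 + 10
39 = 3 × 10 + 9
10 = 1 × 9 + 1
9 = 9 × 1 + 0
Continued fraction: [5; 1, 3, 1, 9]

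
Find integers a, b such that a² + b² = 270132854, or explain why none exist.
Not possible

Factorization: 270132854 = 2 × 29 × 167^3
By Fermat: n is sum of two squares iff every prime p ≡ 3 (mod 4) appears to even power.
Prime(s) ≡ 3 (mod 4) with odd exponent: [(167, 3)]
Therefore 270132854 cannot be expressed as a² + b².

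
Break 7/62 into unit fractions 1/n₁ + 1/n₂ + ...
1/9 + 1/558

Greedy algorithm:
7/62: ceiling(62/7) = 9, use 1/9
1/558: ceiling(558/1) = 558, use 1/558
Result: 7/62 = 1/9 + 1/558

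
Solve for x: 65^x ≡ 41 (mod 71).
15

Baby-step giant-step with step n = ⌈√71⌉ = 9.
Baby steps 65^j mod 71 (j:value) for j=0..8: 0:1, 1:65, 2:36, 3:68, 4:18, 5:34, 6:9, 7:17, 8:40.
Giant-step multiplier: 65^(-9) ≡ 65^(70-9) = 65^61 ≡ 21 (mod 71).
Giant steps γ_i = 41·21^i mod 71: γ_0=41, γ_1=9 (in table at j=6).
x = i·n + j = 1·9 + 6 = 15.
Check: 65^15 ≡ 41 (mod 71).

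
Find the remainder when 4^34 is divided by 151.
105

Repeated squaring. Binary of 34 = 100010.
4^1 ≡ 4 (mod 151); 4^2 ≡ 16 (mod 151); 4^4 ≡ 105 (mod 151); 4^8 ≡ 2 (mod 151); 4^16 ≡ 4 (mod 151); 4^32 ≡ 16 (mod 151)
4^34 = 4^2 × 4^32 ≡ 105 (mod 151)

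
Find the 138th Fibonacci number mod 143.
142

Matrix identity: Q^n = [[F_(n+1), F_n], [F_n, F_(n-1)]] with Q = [[1,1],[1,0]].
n = 138 = 10001010₂. Square-and-multiply, entries mod 143:
Q^1 = [[1,1],[1,0]]
Q^2 = (Q^1)² = [[2,1],[1,1]]
Q^4 = (Q^2)² = [[5,3],[3,2]]
Q^8 = (Q^4)² = [[34,21],[21,13]]
Q^17 = (Q^8)²·Q = [[10,24],[24,129]]
Q^34 = (Q^17)² = [[104,47],[47,57]]
Q^69 = (Q^34)²·Q = [[0,12],[12,131]]
Q^138 = (Q^69)² = [[1,142],[142,2]]
F_138 mod 143 = Q^138[0][1] = 142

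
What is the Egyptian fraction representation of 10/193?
1/20 + 1/552 + 1/532680

Greedy algorithm:
10/193: ceiling(193/10) = 20, use 1/20
7/3860: ceiling(3860/7) = 552, use 1/552
1/532680: ceiling(532680/1) = 532680, use 1/532680
Result: 10/193 = 1/20 + 1/552 + 1/532680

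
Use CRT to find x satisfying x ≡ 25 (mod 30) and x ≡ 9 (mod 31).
505

Using Chinese Remainder Theorem:
M = 30 × 31 = 930
M1 = 31, M2 = 30
y1 = 31^(-1) mod 30 = 1
y2 = 30^(-1) mod 31 = 30
x = (25×31×1 + 9×30×30) mod 930 = 505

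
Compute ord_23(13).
11

23 is prime, so ord(13) divides φ(23) = 22.
Divisors of 22: 1, 2, 11, 22.
Repeated squaring: 13^1 ≡ 13, 13^2 ≡ 8, 13^4 ≡ 18, 13^8 ≡ 2, 13^16 ≡ 4 (mod 23).
Test 13^d mod 23 for each divisor d in increasing order:
13^1 ≡ 13
13^2 ≡ 8
13^11 = 13^8·13^2·13^1 ≡ 1  ← first divisor giving 1
The order is 11.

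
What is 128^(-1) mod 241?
209

gcd(128, 241) = 1, so the inverse exists.
Extended Euclidean algorithm on (241, 128):
241 = 1 × 128 + 113  ⟹  113 = (1)·241 + (-1)·128
128 = 1 × 113 + 15  ⟹  15 = (-1)·241 + (2)·128
113 = 7 × 15 + 8  ⟹  8 = (8)·241 + (-15)·128
15 = 1 × 8 + 7  ⟹  7 = (-9)·241 + (17)·128
8 = 1 × 7 + 1  ⟹  1 = (17)·241 + (-32)·128
So (-32)·128 ≡ 1 (mod 241), i.e. 128^(-1) ≡ -32 ≡ 209 (mod 241).
Check: 128 × 209 = 26752 ≡ 1 (mod 241)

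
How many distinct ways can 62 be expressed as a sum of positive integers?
1300156

p(n) counts ways to write n as a sum of positive integers (order ignored).
Euler's pentagonal recurrence: p(k) = p(k-1) + p(k-2) - p(k-5) - p(k-7) + p(k-12) + p(k-15) - ... (offsets j(3j∓1)/2, signs ++--, p(0)=1, p(<0)=0).
DP table for k = 0..61: p(0)=1, p(1)=1, p(2)=2, p(3)=3, p(4)=5, p(5)=7, p(6)=11, p(7)=15, p(8)=22, p(9)=30, p(10)=42, p(11)=56, p(12)=77, p(13)=101, p(14)=135, p(15)=176, p(16)=231, p(17)=297, p(18)=385, p(19)=490, p(20)=627, p(21)=792, p(22)=1002, p(23)=1255, p(24)=1575, p(25)=1958, p(26)=2436, p(27)=3010, p(28)=3718, p(29)=4565, p(30)=5604, p(31)=6842, p(32)=8349, p(33)=10143, p(34)=12310, p(35)=14883, p(36)=17977, p(37)=21637, p(38)=26015, p(39)=31185, p(40)=37338, p(41)=44583, p(42)=53174, p(43)=63261, p(44)=75175, p(45)=89134, p(46)=105558, p(47)=124754, p(48)=147273, p(49)=173525, p(50)=204226, p(51)=239943, p(52)=281589, p(53)=329931, p(54)=386155, p(55)=451276, p(56)=526823, p(57)=614154, p(58)=715220, p(59)=831820, p(60)=966467, p(61)=1121505.
Final step: p(62) = p(61) + p(60) - p(57) - p(55) + p(50) + p(47) - p(40) - p(36) + p(27) + p(22) - p(11) - p(5)
= 1121505 + 966467 - 614154 - 451276 + 204226 + 124754 - 37338 - 17977 + 3010 + 1002 - 56 - 7
= 1300156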